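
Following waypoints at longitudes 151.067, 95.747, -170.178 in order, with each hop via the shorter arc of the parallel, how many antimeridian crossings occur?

Leg 1: +151.067° → +95.747°, shortest Δλ = -55.32° (west) — does not cross 180°.
Leg 2: +95.747° → -170.178°, shortest Δλ = 94.075° (east) — crosses 180°.
Total crossings: 1.

1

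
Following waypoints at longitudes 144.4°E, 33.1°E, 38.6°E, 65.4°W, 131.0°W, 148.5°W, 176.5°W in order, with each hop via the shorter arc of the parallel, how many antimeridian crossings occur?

0

Leg 1: +144.4° → +33.1°, shortest Δλ = -111.3° (west) — does not cross 180°.
Leg 2: +33.1° → +38.6°, shortest Δλ = 5.5° (east) — does not cross 180°.
Leg 3: +38.6° → -65.4°, shortest Δλ = -104.0° (west) — does not cross 180°.
Leg 4: -65.4° → -131.0°, shortest Δλ = -65.6° (west) — does not cross 180°.
Leg 5: -131.0° → -148.5°, shortest Δλ = -17.5° (west) — does not cross 180°.
Leg 6: -148.5° → -176.5°, shortest Δλ = -28.0° (west) — does not cross 180°.
Total crossings: 0.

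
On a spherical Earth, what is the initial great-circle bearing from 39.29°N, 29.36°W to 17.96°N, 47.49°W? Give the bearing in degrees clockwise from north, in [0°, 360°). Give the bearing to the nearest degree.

Δλ = -47.49 − -29.36 = -18.13°.
θ = atan2( sin Δλ · cos φ₂ , cos φ₁ · sin φ₂ − sin φ₁ · cos φ₂ · cos Δλ )
  = atan2(-0.29601, -0.33383) = -138.436° → normalised to [0°, 360°): 221.564°.

222°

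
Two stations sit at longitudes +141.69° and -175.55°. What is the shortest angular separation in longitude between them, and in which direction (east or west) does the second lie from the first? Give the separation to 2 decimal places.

42.76° east

Raw difference: -175.55 − 141.69 = -317.24°.
Normalise into (−180°, 180°]: -317.24° + 360° = 42.76°.
Positive ⇒ the second point lies to the east; separation 42.76°.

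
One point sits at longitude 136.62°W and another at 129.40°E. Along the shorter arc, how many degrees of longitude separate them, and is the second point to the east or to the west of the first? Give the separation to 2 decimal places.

Raw difference: 129.40 − -136.62 = 266.02°.
Normalise into (−180°, 180°]: 266.02° − 360° = -93.98°.
Negative ⇒ the second point lies to the west; separation 93.98°.

93.98° west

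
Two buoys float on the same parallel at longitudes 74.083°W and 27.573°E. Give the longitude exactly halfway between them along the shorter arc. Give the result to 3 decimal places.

23.255°W

Signed shortest Δλ from -74.083° to +27.573° is +101.656°.
Midpoint longitude = -74.083° + (+101.656°)/2 = -74.083° + 50.828° = -23.255°.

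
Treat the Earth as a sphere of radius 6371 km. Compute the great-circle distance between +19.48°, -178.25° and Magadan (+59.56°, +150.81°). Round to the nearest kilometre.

5093 km

Δλ = 150.81 − -178.25 = 329.06°; wrapped into (−180°, 180°]: -30.94°.
Δφ = 59.56 − 19.48 = 40.08°.
a = sin²(Δφ/2) + cos φ₁ · cos φ₂ · sin²(Δλ/2) = 0.151409.
c = 2·atan2(√a, √(1−a)) = 0.79934 rad → d = 6371·c ≈ 5092.58 km.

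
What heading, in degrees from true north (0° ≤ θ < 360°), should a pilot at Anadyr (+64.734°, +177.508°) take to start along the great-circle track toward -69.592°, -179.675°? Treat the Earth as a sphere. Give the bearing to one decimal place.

Δλ = -179.675 − 177.508 = -357.183°; wrapped into (−180°, 180°]: 2.817°.
θ = atan2( sin Δλ · cos φ₂ , cos φ₁ · sin φ₂ − sin φ₁ · cos φ₂ · cos Δλ )
  = atan2(0.01714, -0.71499) = 178.627° → normalised to [0°, 360°): 178.627°.

178.6°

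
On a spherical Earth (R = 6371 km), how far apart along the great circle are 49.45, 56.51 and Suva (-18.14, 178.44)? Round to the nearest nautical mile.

7462 nmi

Δλ = 178.44 − 56.51 = 121.93°.
Δφ = -18.14 − 49.45 = -67.59°.
a = sin²(Δφ/2) + cos φ₁ · cos φ₂ · sin²(Δλ/2) = 0.781656.
c = 2·atan2(√a, √(1−a)) = 2.16919 rad → d = 6371·c ≈ 13819.88 km ≈ 7462.14 nmi.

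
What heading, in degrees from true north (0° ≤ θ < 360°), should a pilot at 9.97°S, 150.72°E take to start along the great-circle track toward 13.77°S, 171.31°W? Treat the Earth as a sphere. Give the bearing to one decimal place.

Δλ = -171.31 − 150.72 = -322.03°; wrapped into (−180°, 180°]: 37.97°.
θ = atan2( sin Δλ · cos φ₂ , cos φ₁ · sin φ₂ − sin φ₁ · cos φ₂ · cos Δλ )
  = atan2(0.59757, -0.10187) = 99.674° → normalised to [0°, 360°): 99.674°.

99.7°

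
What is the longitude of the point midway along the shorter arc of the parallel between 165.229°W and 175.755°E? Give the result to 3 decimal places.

Signed shortest Δλ from -165.229° to +175.755° is -19.016°.
Midpoint longitude = -165.229° + (-19.016°)/2 = -165.229° − 9.508° = -174.737°.
(The naïve average (-165.229 + +175.755)/2 = 5.263° is on the wrong side of the globe.)

174.737°W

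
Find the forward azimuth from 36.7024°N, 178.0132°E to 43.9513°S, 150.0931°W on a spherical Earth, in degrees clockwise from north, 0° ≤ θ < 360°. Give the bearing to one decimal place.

157.6°

Δλ = -150.0931 − 178.0132 = -328.1063°; wrapped into (−180°, 180°]: 31.8937°.
θ = atan2( sin Δλ · cos φ₂ , cos φ₁ · sin φ₂ − sin φ₁ · cos φ₂ · cos Δλ )
  = atan2(0.38037, -0.92177) = 157.576° → normalised to [0°, 360°): 157.576°.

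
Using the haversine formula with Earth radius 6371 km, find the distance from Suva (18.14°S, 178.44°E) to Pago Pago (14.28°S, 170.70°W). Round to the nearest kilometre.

1236 km

Δλ = -170.70 − 178.44 = -349.14°; wrapped into (−180°, 180°]: 10.86°.
Δφ = -14.28 − -18.14 = 3.86°.
a = sin²(Δφ/2) + cos φ₁ · cos φ₂ · sin²(Δλ/2) = 0.009381.
c = 2·atan2(√a, √(1−a)) = 0.19402 rad → d = 6371·c ≈ 1236.07 km.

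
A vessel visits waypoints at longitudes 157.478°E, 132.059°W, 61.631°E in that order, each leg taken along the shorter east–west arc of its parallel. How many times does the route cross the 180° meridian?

Leg 1: +157.478° → -132.059°, shortest Δλ = 70.463° (east) — crosses 180°.
Leg 2: -132.059° → +61.631°, shortest Δλ = -166.31° (west) — crosses 180°.
Total crossings: 2.

2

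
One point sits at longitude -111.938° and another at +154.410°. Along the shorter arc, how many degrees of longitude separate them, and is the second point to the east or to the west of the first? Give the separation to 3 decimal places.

Raw difference: 154.410 − -111.938 = 266.348°.
Normalise into (−180°, 180°]: 266.348° − 360° = -93.652°.
Negative ⇒ the second point lies to the west; separation 93.652°.

93.652° west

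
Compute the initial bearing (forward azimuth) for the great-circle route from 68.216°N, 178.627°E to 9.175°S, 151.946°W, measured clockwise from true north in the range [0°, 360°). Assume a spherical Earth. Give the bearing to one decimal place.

Δλ = -151.946 − 178.627 = -330.573°; wrapped into (−180°, 180°]: 29.427°.
θ = atan2( sin Δλ · cos φ₂ , cos φ₁ · sin φ₂ − sin φ₁ · cos φ₂ · cos Δλ )
  = atan2(0.48503, -0.85761) = 150.509° → normalised to [0°, 360°): 150.509°.

150.5°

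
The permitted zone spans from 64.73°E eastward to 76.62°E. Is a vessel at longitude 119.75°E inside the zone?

Band width going east from +64.73° to +76.62°: ((76.62 − 64.73) mod 360) = 11.89°.
Offset of +119.75° east of the west edge: ((119.75 − 64.73) mod 360) = 55.02°.
55.02° > 11.89° ⇒ outside.

No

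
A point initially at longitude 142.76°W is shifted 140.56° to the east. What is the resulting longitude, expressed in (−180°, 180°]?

Start at -142.76°; shift +140.56° → -2.20°.
-2.20° already lies in (−180°, 180°].

2.20°W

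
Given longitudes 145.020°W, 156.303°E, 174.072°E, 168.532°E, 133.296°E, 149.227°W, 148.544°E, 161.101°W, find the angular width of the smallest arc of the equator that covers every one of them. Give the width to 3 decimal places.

81.684°

Sort the longitudes: -161.101°, -149.227°, -145.020°, +133.296°, +148.544°, +156.303°, +168.532°, +174.072°.
Eastward gaps between consecutive values (wrapping around): 11.874°, 4.207°, 278.316°, 15.248°, 7.759°, 12.229°, 5.540°, 24.827°.
Largest gap = 278.316° ⇒ minimal covering band is its complement: 360° − 278.316° = 81.684°.
Band runs from +133.296° eastward to -145.020°, crossing the antimeridian.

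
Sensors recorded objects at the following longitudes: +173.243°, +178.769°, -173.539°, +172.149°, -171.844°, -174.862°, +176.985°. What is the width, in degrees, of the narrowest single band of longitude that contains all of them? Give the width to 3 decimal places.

16.007°

Sort the longitudes: -174.862°, -173.539°, -171.844°, +172.149°, +173.243°, +176.985°, +178.769°.
Eastward gaps between consecutive values (wrapping around): 1.323°, 1.695°, 343.993°, 1.094°, 3.742°, 1.784°, 6.369°.
Largest gap = 343.993° ⇒ minimal covering band is its complement: 360° − 343.993° = 16.007°.
Band runs from +172.149° eastward to -171.844°, crossing the antimeridian.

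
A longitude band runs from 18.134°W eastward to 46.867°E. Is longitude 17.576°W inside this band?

Band width going east from -18.134° to +46.867°: ((46.867 − -18.134) mod 360) = 65.001°.
Offset of -17.576° east of the west edge: ((-17.576 − -18.134) mod 360) = 0.558°.
0.558° ≤ 65.001° ⇒ inside.

Yes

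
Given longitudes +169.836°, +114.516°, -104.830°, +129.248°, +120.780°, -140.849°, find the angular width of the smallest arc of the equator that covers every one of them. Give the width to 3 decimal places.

Sort the longitudes: -140.849°, -104.830°, +114.516°, +120.780°, +129.248°, +169.836°.
Eastward gaps between consecutive values (wrapping around): 36.019°, 219.346°, 6.264°, 8.468°, 40.588°, 49.315°.
Largest gap = 219.346° ⇒ minimal covering band is its complement: 360° − 219.346° = 140.654°.
Band runs from +114.516° eastward to -104.830°, crossing the antimeridian.

140.654°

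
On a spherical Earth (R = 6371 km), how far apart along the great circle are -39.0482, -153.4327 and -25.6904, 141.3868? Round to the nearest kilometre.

6168 km

Δλ = 141.3868 − -153.4327 = 294.8195°; wrapped into (−180°, 180°]: -65.1805°.
Δφ = -25.6904 − -39.0482 = 13.3578°.
a = sin²(Δφ/2) + cos φ₁ · cos φ₂ · sin²(Δλ/2) = 0.216566.
c = 2·atan2(√a, √(1−a)) = 0.96810 rad → d = 6371·c ≈ 6167.75 km.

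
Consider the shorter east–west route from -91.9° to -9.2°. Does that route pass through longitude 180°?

No

Signed shortest Δλ = ((-9.2 − -91.9 + 180) mod 360) − 180 = 82.7°.
Going east by 82.7° from -91.9° reaches -9.2° without touching 180°.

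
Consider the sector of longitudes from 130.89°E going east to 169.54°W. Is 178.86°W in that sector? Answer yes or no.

Band width going east from +130.89° to -169.54°: ((-169.54 − 130.89) mod 360) = 59.57°.
Offset of -178.86° east of the west edge: ((-178.86 − 130.89) mod 360) = 50.25°.
50.25° ≤ 59.57° ⇒ inside.

Yes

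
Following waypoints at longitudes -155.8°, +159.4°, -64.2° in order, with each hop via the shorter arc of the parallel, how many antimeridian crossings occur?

Leg 1: -155.8° → +159.4°, shortest Δλ = -44.8° (west) — crosses 180°.
Leg 2: +159.4° → -64.2°, shortest Δλ = 136.4° (east) — crosses 180°.
Total crossings: 2.

2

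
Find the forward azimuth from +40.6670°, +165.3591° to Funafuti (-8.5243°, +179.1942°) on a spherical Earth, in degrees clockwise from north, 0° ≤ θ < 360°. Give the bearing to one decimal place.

Δλ = 179.1942 − 165.3591 = 13.8351°.
θ = atan2( sin Δλ · cos φ₂ , cos φ₁ · sin φ₂ − sin φ₁ · cos φ₂ · cos Δλ )
  = atan2(0.23649, -0.73820) = 162.237° → normalised to [0°, 360°): 162.237°.

162.2°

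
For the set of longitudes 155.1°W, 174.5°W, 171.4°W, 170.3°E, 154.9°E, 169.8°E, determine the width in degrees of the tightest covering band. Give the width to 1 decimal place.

Sort the longitudes: -174.5°, -171.4°, -155.1°, +154.9°, +169.8°, +170.3°.
Eastward gaps between consecutive values (wrapping around): 3.1°, 16.3°, 310.0°, 14.9°, 0.5°, 15.2°.
Largest gap = 310.0° ⇒ minimal covering band is its complement: 360° − 310.0° = 50.0°.
Band runs from +154.9° eastward to -155.1°, crossing the antimeridian.

50.0°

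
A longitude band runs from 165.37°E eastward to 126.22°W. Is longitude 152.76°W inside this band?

Band width going east from +165.37° to -126.22°: ((-126.22 − 165.37) mod 360) = 68.41°.
Offset of -152.76° east of the west edge: ((-152.76 − 165.37) mod 360) = 41.87°.
41.87° ≤ 68.41° ⇒ inside.

Yes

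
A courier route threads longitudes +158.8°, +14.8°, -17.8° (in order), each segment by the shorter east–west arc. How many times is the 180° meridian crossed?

0

Leg 1: +158.8° → +14.8°, shortest Δλ = -144.0° (west) — does not cross 180°.
Leg 2: +14.8° → -17.8°, shortest Δλ = -32.6° (west) — does not cross 180°.
Total crossings: 0.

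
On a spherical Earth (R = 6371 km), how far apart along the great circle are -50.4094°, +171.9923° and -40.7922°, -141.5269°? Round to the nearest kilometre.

Δλ = -141.5269 − 171.9923 = -313.5192°; wrapped into (−180°, 180°]: 46.4808°.
Δφ = -40.7922 − -50.4094 = 9.6172°.
a = sin²(Δφ/2) + cos φ₁ · cos φ₂ · sin²(Δλ/2) = 0.082151.
c = 2·atan2(√a, √(1−a)) = 0.58139 rad → d = 6371·c ≈ 3704.06 km.

3704 km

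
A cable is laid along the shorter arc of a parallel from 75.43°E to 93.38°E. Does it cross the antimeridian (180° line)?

No

Signed shortest Δλ = ((93.38 − 75.43 + 180) mod 360) − 180 = 17.95°.
Going east by 17.95° from +75.43° reaches +93.38° without touching 180°.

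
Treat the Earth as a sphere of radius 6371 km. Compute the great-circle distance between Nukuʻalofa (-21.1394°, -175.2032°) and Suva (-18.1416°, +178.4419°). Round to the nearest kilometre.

744 km

Δλ = 178.4419 − -175.2032 = 353.6451°; wrapped into (−180°, 180°]: -6.3549°.
Δφ = -18.1416 − -21.1394 = 2.9978°.
a = sin²(Δφ/2) + cos φ₁ · cos φ₂ · sin²(Δλ/2) = 0.003407.
c = 2·atan2(√a, √(1−a)) = 0.11681 rad → d = 6371·c ≈ 744.21 km.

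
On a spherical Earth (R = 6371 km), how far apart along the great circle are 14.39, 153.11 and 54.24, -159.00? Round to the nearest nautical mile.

Δλ = -159.00 − 153.11 = -312.11°; wrapped into (−180°, 180°]: 47.89°.
Δφ = 54.24 − 14.39 = 39.85°.
a = sin²(Δφ/2) + cos φ₁ · cos φ₂ · sin²(Δλ/2) = 0.209380.
c = 2·atan2(√a, √(1−a)) = 0.95054 rad → d = 6371·c ≈ 6055.91 km ≈ 3269.93 nmi.

3270 nmi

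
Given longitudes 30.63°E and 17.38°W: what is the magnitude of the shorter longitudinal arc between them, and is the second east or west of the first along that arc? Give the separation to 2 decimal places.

Raw difference: -17.38 − 30.63 = -48.01°.
Normalise into (−180°, 180°]: -48.01° stays -48.01°.
Negative ⇒ the second point lies to the west; separation 48.01°.

48.01° west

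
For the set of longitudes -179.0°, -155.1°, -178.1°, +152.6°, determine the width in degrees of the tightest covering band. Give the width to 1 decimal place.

Sort the longitudes: -179.0°, -178.1°, -155.1°, +152.6°.
Eastward gaps between consecutive values (wrapping around): 0.9°, 23.0°, 307.7°, 28.4°.
Largest gap = 307.7° ⇒ minimal covering band is its complement: 360° − 307.7° = 52.3°.
Band runs from +152.6° eastward to -155.1°, crossing the antimeridian.

52.3°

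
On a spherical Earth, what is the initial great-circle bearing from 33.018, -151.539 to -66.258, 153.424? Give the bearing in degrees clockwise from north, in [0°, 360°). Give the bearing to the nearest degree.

200°

Δλ = 153.424 − -151.539 = 304.963°; wrapped into (−180°, 180°]: -55.037°.
θ = atan2( sin Δλ · cos φ₂ , cos φ₁ · sin φ₂ − sin φ₁ · cos φ₂ · cos Δλ )
  = atan2(-0.32996, -0.89326) = -159.727° → normalised to [0°, 360°): 200.273°.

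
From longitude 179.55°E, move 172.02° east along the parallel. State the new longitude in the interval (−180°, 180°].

8.43°W

Start at +179.55°; shift +172.02° → +351.57°.
+351.57° lies outside (−180°, 180°]; subtract 360° → -8.43°.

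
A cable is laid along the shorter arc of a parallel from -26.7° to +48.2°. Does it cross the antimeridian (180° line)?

Signed shortest Δλ = ((48.2 − -26.7 + 180) mod 360) − 180 = 74.9°.
Going east by 74.9° from -26.7° reaches +48.2° without touching 180°.

No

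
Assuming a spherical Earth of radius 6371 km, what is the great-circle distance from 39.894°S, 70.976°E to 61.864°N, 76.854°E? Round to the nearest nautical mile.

6116 nmi

Δλ = 76.854 − 70.976 = 5.878°.
Δφ = 61.864 − -39.894 = 101.758°.
a = sin²(Δφ/2) + cos φ₁ · cos φ₂ · sin²(Δλ/2) = 0.602840.
c = 2·atan2(√a, √(1−a)) = 1.77796 rad → d = 6371·c ≈ 11327.35 km ≈ 6116.28 nmi.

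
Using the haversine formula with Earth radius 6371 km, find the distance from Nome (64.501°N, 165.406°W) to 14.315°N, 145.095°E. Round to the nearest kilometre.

6715 km

Δλ = 145.095 − -165.406 = 310.501°; wrapped into (−180°, 180°]: -49.499°.
Δφ = 14.315 − 64.501 = -50.186°.
a = sin²(Δφ/2) + cos φ₁ · cos φ₂ · sin²(Δλ/2) = 0.252961.
c = 2·atan2(√a, √(1−a)) = 1.05402 rad → d = 6371·c ≈ 6715.18 km.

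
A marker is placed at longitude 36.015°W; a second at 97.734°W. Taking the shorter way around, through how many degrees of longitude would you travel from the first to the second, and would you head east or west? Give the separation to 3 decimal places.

61.719° west

Raw difference: -97.734 − -36.015 = -61.719°.
Normalise into (−180°, 180°]: -61.719° stays -61.719°.
Negative ⇒ the second point lies to the west; separation 61.719°.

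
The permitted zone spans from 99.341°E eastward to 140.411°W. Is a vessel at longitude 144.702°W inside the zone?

Band width going east from +99.341° to -140.411°: ((-140.411 − 99.341) mod 360) = 120.248°.
Offset of -144.702° east of the west edge: ((-144.702 − 99.341) mod 360) = 115.957°.
115.957° ≤ 120.248° ⇒ inside.

Yes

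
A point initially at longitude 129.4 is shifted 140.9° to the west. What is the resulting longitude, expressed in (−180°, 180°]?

Start at +129.4°; shift −140.9° → -11.5°.
-11.5° already lies in (−180°, 180°].

-11.5°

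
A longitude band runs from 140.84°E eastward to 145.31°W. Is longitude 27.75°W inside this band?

No

Band width going east from +140.84° to -145.31°: ((-145.31 − 140.84) mod 360) = 73.85°.
Offset of -27.75° east of the west edge: ((-27.75 − 140.84) mod 360) = 191.41°.
191.41° > 73.85° ⇒ outside.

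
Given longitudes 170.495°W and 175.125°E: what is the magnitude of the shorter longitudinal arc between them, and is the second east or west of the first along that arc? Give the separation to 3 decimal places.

14.380° west

Raw difference: 175.125 − -170.495 = 345.62°.
Normalise into (−180°, 180°]: 345.62° − 360° = -14.38°.
Negative ⇒ the second point lies to the west; separation 14.380°.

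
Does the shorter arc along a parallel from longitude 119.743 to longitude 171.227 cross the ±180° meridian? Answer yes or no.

Signed shortest Δλ = ((171.227 − 119.743 + 180) mod 360) − 180 = 51.484°.
Going east by 51.484° from +119.743° reaches +171.227° without touching 180°.

No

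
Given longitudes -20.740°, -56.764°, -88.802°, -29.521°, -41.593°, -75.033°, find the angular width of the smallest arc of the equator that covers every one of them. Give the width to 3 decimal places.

Sort the longitudes: -88.802°, -75.033°, -56.764°, -41.593°, -29.521°, -20.740°.
Eastward gaps between consecutive values (wrapping around): 13.769°, 18.269°, 15.171°, 12.072°, 8.781°, 291.938°.
Largest gap = 291.938° ⇒ minimal covering band is its complement: 360° − 291.938° = 68.062°.
Band runs from -88.802° eastward to -20.740°.

68.062°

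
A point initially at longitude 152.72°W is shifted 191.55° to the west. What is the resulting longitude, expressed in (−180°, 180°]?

Start at -152.72°; shift −191.55° → -344.27°.
-344.27° lies outside (−180°, 180°]; add 360° → +15.73°.

15.73°E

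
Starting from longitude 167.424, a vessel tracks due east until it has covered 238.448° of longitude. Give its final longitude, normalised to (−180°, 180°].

+45.872°

Start at +167.424°; shift +238.448° → +405.872°.
+405.872° lies outside (−180°, 180°]; subtract 360° → +45.872°.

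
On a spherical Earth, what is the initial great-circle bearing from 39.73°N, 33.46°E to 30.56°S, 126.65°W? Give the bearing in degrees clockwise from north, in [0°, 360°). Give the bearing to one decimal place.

Δλ = -126.65 − 33.46 = -160.11°.
θ = atan2( sin Δλ · cos φ₂ , cos φ₁ · sin φ₂ − sin φ₁ · cos φ₂ · cos Δλ )
  = atan2(-0.29296, 0.12653) = -66.640° → normalised to [0°, 360°): 293.360°.

293.4°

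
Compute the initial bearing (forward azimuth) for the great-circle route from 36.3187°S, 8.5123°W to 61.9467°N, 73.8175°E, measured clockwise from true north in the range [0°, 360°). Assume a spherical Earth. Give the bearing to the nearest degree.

Δλ = 73.8175 − -8.5123 = 82.3298°.
θ = atan2( sin Δλ · cos φ₂ , cos φ₁ · sin φ₂ − sin φ₁ · cos φ₂ · cos Δλ )
  = atan2(0.46608, 0.74825) = 31.919° → normalised to [0°, 360°): 31.919°.

32°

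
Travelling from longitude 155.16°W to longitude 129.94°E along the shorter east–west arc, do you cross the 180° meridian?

Yes

Naïve |129.94 − -155.16| = 285.1° > 180°, so the shorter arc goes the other way round — across 180°.
Signed shortest Δλ = ((129.94 − -155.16 + 180) mod 360) − 180 = -74.9°.
Going west by 74.9° from -155.16° passes through 180° before reaching +129.94°.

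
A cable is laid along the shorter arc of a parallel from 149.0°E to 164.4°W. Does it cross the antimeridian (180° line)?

Yes

Naïve |-164.4 − 149.0| = 313.4° > 180°, so the shorter arc goes the other way round — across 180°.
Signed shortest Δλ = ((-164.4 − 149.0 + 180) mod 360) − 180 = 46.6°.
Going east by 46.6° from +149.0° passes through 180° before reaching -164.4°.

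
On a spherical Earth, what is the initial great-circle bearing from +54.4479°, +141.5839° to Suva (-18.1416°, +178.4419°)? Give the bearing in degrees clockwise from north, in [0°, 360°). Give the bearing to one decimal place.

144.5°

Δλ = 178.4419 − 141.5839 = 36.8580°.
θ = atan2( sin Δλ · cos φ₂ , cos φ₁ · sin φ₂ − sin φ₁ · cos φ₂ · cos Δλ )
  = atan2(0.57002, -0.79965) = 144.518° → normalised to [0°, 360°): 144.518°.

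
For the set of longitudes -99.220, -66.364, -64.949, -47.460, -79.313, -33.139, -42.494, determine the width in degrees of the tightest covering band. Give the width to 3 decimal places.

Sort the longitudes: -99.220°, -79.313°, -66.364°, -64.949°, -47.460°, -42.494°, -33.139°.
Eastward gaps between consecutive values (wrapping around): 19.907°, 12.949°, 1.415°, 17.489°, 4.966°, 9.355°, 293.919°.
Largest gap = 293.919° ⇒ minimal covering band is its complement: 360° − 293.919° = 66.081°.
Band runs from -99.220° eastward to -33.139°.

66.081°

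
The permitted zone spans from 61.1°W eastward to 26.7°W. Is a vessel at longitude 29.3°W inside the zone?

Yes

Band width going east from -61.1° to -26.7°: ((-26.7 − -61.1) mod 360) = 34.4°.
Offset of -29.3° east of the west edge: ((-29.3 − -61.1) mod 360) = 31.8°.
31.8° ≤ 34.4° ⇒ inside.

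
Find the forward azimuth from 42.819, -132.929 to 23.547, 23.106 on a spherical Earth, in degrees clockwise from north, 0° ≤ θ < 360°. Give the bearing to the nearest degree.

Δλ = 23.106 − -132.929 = 156.035°.
θ = atan2( sin Δλ · cos φ₂ , cos φ₁ · sin φ₂ − sin φ₁ · cos φ₂ · cos Δλ )
  = atan2(0.37236, 0.86241) = 23.353° → normalised to [0°, 360°): 23.353°.

23°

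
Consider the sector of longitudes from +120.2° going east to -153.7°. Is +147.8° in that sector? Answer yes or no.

Yes

Band width going east from +120.2° to -153.7°: ((-153.7 − 120.2) mod 360) = 86.1°.
Offset of +147.8° east of the west edge: ((147.8 − 120.2) mod 360) = 27.6°.
27.6° ≤ 86.1° ⇒ inside.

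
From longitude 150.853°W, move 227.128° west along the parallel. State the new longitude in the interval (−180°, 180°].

17.981°W

Start at -150.853°; shift −227.128° → -377.981°.
-377.981° lies outside (−180°, 180°]; add 360° → -17.981°.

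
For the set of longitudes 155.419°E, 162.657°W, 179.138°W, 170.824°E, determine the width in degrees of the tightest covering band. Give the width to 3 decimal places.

Sort the longitudes: -179.138°, -162.657°, +155.419°, +170.824°.
Eastward gaps between consecutive values (wrapping around): 16.481°, 318.076°, 15.405°, 10.038°.
Largest gap = 318.076° ⇒ minimal covering band is its complement: 360° − 318.076° = 41.924°.
Band runs from +155.419° eastward to -162.657°, crossing the antimeridian.

41.924°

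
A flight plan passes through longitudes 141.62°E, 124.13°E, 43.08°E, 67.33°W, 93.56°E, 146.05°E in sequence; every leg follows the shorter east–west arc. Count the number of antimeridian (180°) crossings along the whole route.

Leg 1: +141.62° → +124.13°, shortest Δλ = -17.49° (west) — does not cross 180°.
Leg 2: +124.13° → +43.08°, shortest Δλ = -81.05° (west) — does not cross 180°.
Leg 3: +43.08° → -67.33°, shortest Δλ = -110.41° (west) — does not cross 180°.
Leg 4: -67.33° → +93.56°, shortest Δλ = 160.89° (east) — does not cross 180°.
Leg 5: +93.56° → +146.05°, shortest Δλ = 52.49° (east) — does not cross 180°.
Total crossings: 0.

0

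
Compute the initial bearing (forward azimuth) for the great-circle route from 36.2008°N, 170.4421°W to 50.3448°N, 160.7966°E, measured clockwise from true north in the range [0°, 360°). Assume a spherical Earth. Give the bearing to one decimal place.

Δλ = 160.7966 − -170.4421 = 331.2387°; wrapped into (−180°, 180°]: -28.7613°.
θ = atan2( sin Δλ · cos φ₂ , cos φ₁ · sin φ₂ − sin φ₁ · cos φ₂ · cos Δλ )
  = atan2(-0.30706, 0.29086) = -46.552° → normalised to [0°, 360°): 313.448°.

313.4°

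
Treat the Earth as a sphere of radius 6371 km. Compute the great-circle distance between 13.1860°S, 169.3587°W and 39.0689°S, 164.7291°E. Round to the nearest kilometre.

Δλ = 164.7291 − -169.3587 = 334.0878°; wrapped into (−180°, 180°]: -25.9122°.
Δφ = -39.0689 − -13.1860 = -25.8829°.
a = sin²(Δφ/2) + cos φ₁ · cos φ₂ · sin²(Δλ/2) = 0.088154.
c = 2·atan2(√a, √(1−a)) = 0.60291 rad → d = 6371·c ≈ 3841.11 km.

3841 km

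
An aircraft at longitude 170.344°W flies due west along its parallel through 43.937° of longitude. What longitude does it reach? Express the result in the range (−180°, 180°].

Start at -170.344°; shift −43.937° → -214.281°.
-214.281° lies outside (−180°, 180°]; add 360° → +145.719°.

145.719°E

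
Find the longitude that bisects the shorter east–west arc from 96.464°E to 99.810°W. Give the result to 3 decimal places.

Signed shortest Δλ from +96.464° to -99.810° is +163.726°.
Midpoint longitude = +96.464° + (+163.726°)/2 = +96.464° + 81.863° = +178.327°.
(The naïve average (+96.464 + -99.810)/2 = -1.673° is on the wrong side of the globe.)

178.327°E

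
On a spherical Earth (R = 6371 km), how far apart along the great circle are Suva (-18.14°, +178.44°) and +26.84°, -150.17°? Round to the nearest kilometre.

6040 km

Δλ = -150.17 − 178.44 = -328.61°; wrapped into (−180°, 180°]: 31.39°.
Δφ = 26.84 − -18.14 = 44.98°.
a = sin²(Δφ/2) + cos φ₁ · cos φ₂ · sin²(Δλ/2) = 0.208374.
c = 2·atan2(√a, √(1−a)) = 0.94807 rad → d = 6371·c ≈ 6040.15 km.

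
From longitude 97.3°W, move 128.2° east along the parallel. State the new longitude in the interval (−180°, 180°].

30.9°E

Start at -97.3°; shift +128.2° → +30.9°.
+30.9° already lies in (−180°, 180°].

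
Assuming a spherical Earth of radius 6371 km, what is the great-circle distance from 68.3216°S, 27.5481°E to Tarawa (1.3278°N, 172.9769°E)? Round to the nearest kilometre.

Δλ = 172.9769 − 27.5481 = 145.4288°.
Δφ = 1.3278 − -68.3216 = 69.6494°.
a = sin²(Δφ/2) + cos φ₁ · cos φ₂ · sin²(Δλ/2) = 0.662810.
c = 2·atan2(√a, √(1−a)) = 1.90246 rad → d = 6371·c ≈ 12120.60 km.

12121 km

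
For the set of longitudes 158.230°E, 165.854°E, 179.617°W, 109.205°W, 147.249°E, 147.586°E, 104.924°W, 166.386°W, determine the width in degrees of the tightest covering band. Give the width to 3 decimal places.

107.827°

Sort the longitudes: -179.617°, -166.386°, -109.205°, -104.924°, +147.249°, +147.586°, +158.230°, +165.854°.
Eastward gaps between consecutive values (wrapping around): 13.231°, 57.181°, 4.281°, 252.173°, 0.337°, 10.644°, 7.624°, 14.529°.
Largest gap = 252.173° ⇒ minimal covering band is its complement: 360° − 252.173° = 107.827°.
Band runs from +147.249° eastward to -104.924°, crossing the antimeridian.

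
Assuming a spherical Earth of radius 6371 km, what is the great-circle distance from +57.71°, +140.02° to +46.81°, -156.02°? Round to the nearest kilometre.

4340 km

Δλ = -156.02 − 140.02 = -296.04°; wrapped into (−180°, 180°]: 63.96°.
Δφ = 46.81 − 57.71 = -10.90°.
a = sin²(Δφ/2) + cos φ₁ · cos φ₂ · sin²(Δλ/2) = 0.111577.
c = 2·atan2(√a, √(1−a)) = 0.68116 rad → d = 6371·c ≈ 4339.65 km.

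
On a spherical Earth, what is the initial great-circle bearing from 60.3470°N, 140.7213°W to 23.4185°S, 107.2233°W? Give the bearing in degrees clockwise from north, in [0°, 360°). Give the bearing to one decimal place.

Δλ = -107.2233 − -140.7213 = 33.4980°.
θ = atan2( sin Δλ · cos φ₂ , cos φ₁ · sin φ₂ − sin φ₁ · cos φ₂ · cos Δλ )
  = atan2(0.50645, -0.86163) = 149.554° → normalised to [0°, 360°): 149.554°.

149.6°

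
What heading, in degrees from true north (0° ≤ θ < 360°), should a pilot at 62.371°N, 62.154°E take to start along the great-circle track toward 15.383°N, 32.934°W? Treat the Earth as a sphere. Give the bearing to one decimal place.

281.7°

Δλ = -32.934 − 62.154 = -95.088°.
θ = atan2( sin Δλ · cos φ₂ , cos φ₁ · sin φ₂ − sin φ₁ · cos φ₂ · cos Δλ )
  = atan2(-0.96037, 0.19878) = -78.306° → normalised to [0°, 360°): 281.694°.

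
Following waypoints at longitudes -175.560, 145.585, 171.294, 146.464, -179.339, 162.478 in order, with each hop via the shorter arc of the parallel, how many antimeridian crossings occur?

3

Leg 1: -175.560° → +145.585°, shortest Δλ = -38.855° (west) — crosses 180°.
Leg 2: +145.585° → +171.294°, shortest Δλ = 25.709° (east) — does not cross 180°.
Leg 3: +171.294° → +146.464°, shortest Δλ = -24.83° (west) — does not cross 180°.
Leg 4: +146.464° → -179.339°, shortest Δλ = 34.197° (east) — crosses 180°.
Leg 5: -179.339° → +162.478°, shortest Δλ = -18.183° (west) — crosses 180°.
Total crossings: 3.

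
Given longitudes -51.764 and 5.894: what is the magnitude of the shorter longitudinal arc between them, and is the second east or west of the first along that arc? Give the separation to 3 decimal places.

Raw difference: 5.894 − -51.764 = 57.658°.
Normalise into (−180°, 180°]: 57.658° stays 57.658°.
Positive ⇒ the second point lies to the east; separation 57.658°.

57.658° east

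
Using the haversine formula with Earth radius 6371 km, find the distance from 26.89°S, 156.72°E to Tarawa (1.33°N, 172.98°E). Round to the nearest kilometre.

3589 km

Δλ = 172.98 − 156.72 = 16.26°.
Δφ = 1.33 − -26.89 = 28.22°.
a = sin²(Δφ/2) + cos φ₁ · cos φ₂ · sin²(Δλ/2) = 0.077263.
c = 2·atan2(√a, √(1−a)) = 0.56334 rad → d = 6371·c ≈ 3589.07 km.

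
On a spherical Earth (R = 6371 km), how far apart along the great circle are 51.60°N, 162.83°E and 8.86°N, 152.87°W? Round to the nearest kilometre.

6221 km

Δλ = -152.87 − 162.83 = -315.70°; wrapped into (−180°, 180°]: 44.30°.
Δφ = 8.86 − 51.60 = -42.74°.
a = sin²(Δφ/2) + cos φ₁ · cos φ₂ · sin²(Δλ/2) = 0.220024.
c = 2·atan2(√a, √(1−a)) = 0.97647 rad → d = 6371·c ≈ 6221.09 km.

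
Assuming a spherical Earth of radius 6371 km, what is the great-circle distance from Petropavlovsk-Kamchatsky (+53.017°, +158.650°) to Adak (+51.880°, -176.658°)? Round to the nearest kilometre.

Δλ = -176.658 − 158.650 = -335.308°; wrapped into (−180°, 180°]: 24.692°.
Δφ = 51.880 − 53.017 = -1.137°.
a = sin²(Δφ/2) + cos φ₁ · cos φ₂ · sin²(Δλ/2) = 0.017076.
c = 2·atan2(√a, √(1−a)) = 0.26210 rad → d = 6371·c ≈ 1669.83 km.

1670 km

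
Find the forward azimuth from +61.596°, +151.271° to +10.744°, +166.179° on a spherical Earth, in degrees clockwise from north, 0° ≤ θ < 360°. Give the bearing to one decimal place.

Δλ = 166.179 − 151.271 = 14.908°.
θ = atan2( sin Δλ · cos φ₂ , cos φ₁ · sin φ₂ − sin φ₁ · cos φ₂ · cos Δλ )
  = atan2(0.25276, -0.74643) = 161.293° → normalised to [0°, 360°): 161.293°.

161.3°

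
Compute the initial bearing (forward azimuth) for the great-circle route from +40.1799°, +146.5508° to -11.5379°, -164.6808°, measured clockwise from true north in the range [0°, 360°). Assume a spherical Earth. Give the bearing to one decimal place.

127.7°

Δλ = -164.6808 − 146.5508 = -311.2316°; wrapped into (−180°, 180°]: 48.7684°.
θ = atan2( sin Δλ · cos φ₂ , cos φ₁ · sin φ₂ − sin φ₁ · cos φ₂ · cos Δλ )
  = atan2(0.73685, -0.56947) = 127.698° → normalised to [0°, 360°): 127.698°.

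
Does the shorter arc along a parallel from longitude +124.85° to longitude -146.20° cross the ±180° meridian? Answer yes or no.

Naïve |-146.20 − 124.85| = 271.05° > 180°, so the shorter arc goes the other way round — across 180°.
Signed shortest Δλ = ((-146.20 − 124.85 + 180) mod 360) − 180 = 88.95°.
Going east by 88.95° from +124.85° passes through 180° before reaching -146.20°.

Yes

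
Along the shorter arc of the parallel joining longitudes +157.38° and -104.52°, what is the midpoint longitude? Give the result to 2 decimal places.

Signed shortest Δλ from +157.38° to -104.52° is +98.10°.
Midpoint longitude = +157.38° + (+98.10°)/2 = +157.38° + 49.05° = +206.43°.
Normalise into (−180°, 180°]: -153.57°.
(The naïve average (+157.38 + -104.52)/2 = 26.43° is on the wrong side of the globe.)

-153.57°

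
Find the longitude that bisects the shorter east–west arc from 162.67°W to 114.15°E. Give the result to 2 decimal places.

155.74°E

Signed shortest Δλ from -162.67° to +114.15° is -83.18°.
Midpoint longitude = -162.67° + (-83.18°)/2 = -162.67° − 41.59° = -204.26°.
Normalise into (−180°, 180°]: +155.74°.
(The naïve average (-162.67 + +114.15)/2 = -24.26° is on the wrong side of the globe.)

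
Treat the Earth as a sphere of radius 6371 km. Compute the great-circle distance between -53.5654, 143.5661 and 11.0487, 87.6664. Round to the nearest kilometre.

Δλ = 87.6664 − 143.5661 = -55.8997°.
Δφ = 11.0487 − -53.5654 = 64.6141°.
a = sin²(Δφ/2) + cos φ₁ · cos φ₂ · sin²(Δλ/2) = 0.413693.
c = 2·atan2(√a, √(1−a)) = 1.39731 rad → d = 6371·c ≈ 8902.29 km.

8902 km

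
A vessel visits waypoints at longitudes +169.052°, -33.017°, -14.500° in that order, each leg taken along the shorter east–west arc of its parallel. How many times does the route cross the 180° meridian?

Leg 1: +169.052° → -33.017°, shortest Δλ = 157.931° (east) — crosses 180°.
Leg 2: -33.017° → -14.500°, shortest Δλ = 18.517° (east) — does not cross 180°.
Total crossings: 1.

1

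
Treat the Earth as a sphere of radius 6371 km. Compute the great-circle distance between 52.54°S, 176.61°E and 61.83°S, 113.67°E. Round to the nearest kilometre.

Δλ = 113.67 − 176.61 = -62.94°.
Δφ = -61.83 − -52.54 = -9.29°.
a = sin²(Δφ/2) + cos φ₁ · cos φ₂ · sin²(Δλ/2) = 0.084811.
c = 2·atan2(√a, √(1−a)) = 0.59101 rad → d = 6371·c ≈ 3765.34 km.

3765 km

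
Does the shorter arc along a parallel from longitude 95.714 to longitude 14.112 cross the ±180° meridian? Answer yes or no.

No

Signed shortest Δλ = ((14.112 − 95.714 + 180) mod 360) − 180 = -81.602°.
Going west by 81.602° from +95.714° reaches +14.112° without touching 180°.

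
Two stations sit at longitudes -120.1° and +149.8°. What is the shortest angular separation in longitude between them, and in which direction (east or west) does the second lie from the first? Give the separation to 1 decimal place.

90.1° west

Raw difference: 149.8 − -120.1 = 269.9°.
Normalise into (−180°, 180°]: 269.9° − 360° = -90.1°.
Negative ⇒ the second point lies to the west; separation 90.1°.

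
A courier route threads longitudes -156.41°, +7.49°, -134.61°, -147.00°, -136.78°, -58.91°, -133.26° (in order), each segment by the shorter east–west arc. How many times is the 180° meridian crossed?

0

Leg 1: -156.41° → +7.49°, shortest Δλ = 163.9° (east) — does not cross 180°.
Leg 2: +7.49° → -134.61°, shortest Δλ = -142.1° (west) — does not cross 180°.
Leg 3: -134.61° → -147.00°, shortest Δλ = -12.39° (west) — does not cross 180°.
Leg 4: -147.00° → -136.78°, shortest Δλ = 10.22° (east) — does not cross 180°.
Leg 5: -136.78° → -58.91°, shortest Δλ = 77.87° (east) — does not cross 180°.
Leg 6: -58.91° → -133.26°, shortest Δλ = -74.35° (west) — does not cross 180°.
Total crossings: 0.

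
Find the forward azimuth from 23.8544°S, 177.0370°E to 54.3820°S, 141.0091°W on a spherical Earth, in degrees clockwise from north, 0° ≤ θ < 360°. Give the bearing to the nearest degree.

146°

Δλ = -141.0091 − 177.0370 = -318.0461°; wrapped into (−180°, 180°]: 41.9539°.
θ = atan2( sin Δλ · cos φ₂ , cos φ₁ · sin φ₂ − sin φ₁ · cos φ₂ · cos Δλ )
  = atan2(0.38934, -0.56832) = 145.586° → normalised to [0°, 360°): 145.586°.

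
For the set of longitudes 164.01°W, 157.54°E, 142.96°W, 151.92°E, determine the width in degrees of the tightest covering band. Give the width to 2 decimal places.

Sort the longitudes: -164.01°, -142.96°, +151.92°, +157.54°.
Eastward gaps between consecutive values (wrapping around): 21.05°, 294.88°, 5.62°, 38.45°.
Largest gap = 294.88° ⇒ minimal covering band is its complement: 360° − 294.88° = 65.12°.
Band runs from +151.92° eastward to -142.96°, crossing the antimeridian.

65.12°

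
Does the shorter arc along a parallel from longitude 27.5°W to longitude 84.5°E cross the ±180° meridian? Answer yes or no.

Signed shortest Δλ = ((84.5 − -27.5 + 180) mod 360) − 180 = 112.0°.
Going east by 112.0° from -27.5° reaches +84.5° without touching 180°.

No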